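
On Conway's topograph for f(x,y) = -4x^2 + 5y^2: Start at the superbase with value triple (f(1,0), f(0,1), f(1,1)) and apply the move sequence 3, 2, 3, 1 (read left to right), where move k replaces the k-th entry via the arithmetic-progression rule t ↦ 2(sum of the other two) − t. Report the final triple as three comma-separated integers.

start (-4,5,1) = (f(1,0),f(0,1),f(1,1))
replace slot 3: 2·((-4)+5) − 1 = 1 → (-4,5,1)
replace slot 2: 2·((-4)+1) − 5 = -11 → (-4,-11,1)
replace slot 3: 2·((-4)+(-11)) − 1 = -31 → (-4,-11,-31)
replace slot 1: 2·((-11)+(-31)) − (-4) = -80 → (-80,-11,-31)

-80,-11,-31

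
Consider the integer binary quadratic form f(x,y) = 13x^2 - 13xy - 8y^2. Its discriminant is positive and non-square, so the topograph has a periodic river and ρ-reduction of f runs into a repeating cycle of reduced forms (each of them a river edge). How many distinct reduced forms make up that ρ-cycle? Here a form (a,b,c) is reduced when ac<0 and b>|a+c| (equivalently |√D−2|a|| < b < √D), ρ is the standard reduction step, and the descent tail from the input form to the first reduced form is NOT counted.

D = 585, ⌊√D⌋ = 24
descent: ρ → (-8,13,13)  [lands on river]
river: ρ → (13,13,-8)
river: ρ → (-8,19,7)
river: ρ → (7,23,-2)
river: ρ → (-2,21,18)
river: ρ → (18,15,-5)
river: ρ → (-5,15,18)
river: ρ → (18,21,-2)
river: ρ → (-2,23,7)
river: ρ → (7,19,-8)
ρ-cycle length = 10 (tail of 1 descent step not counted)

10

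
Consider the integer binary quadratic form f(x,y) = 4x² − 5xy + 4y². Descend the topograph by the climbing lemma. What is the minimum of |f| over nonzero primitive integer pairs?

translate: b→3 (≡-5 mod 8), so (4,-5,4)→(4,3,3)
flip: (4,3,3)→(3,-3,4)
translate: b→3 (≡-3 mod 6), so (3,-3,4)→(3,3,4)
reduced (well bottom): (3,3,4) with a≤c, −a<b≤a
well minimum = a = 3

3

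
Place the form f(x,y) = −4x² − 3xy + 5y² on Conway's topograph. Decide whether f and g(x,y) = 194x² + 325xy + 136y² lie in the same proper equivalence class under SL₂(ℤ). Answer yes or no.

D₁ = 89, D₂ = 89
river cycle of f (length 14): (5, 3, -4), (-4, 5, 4), (4, 3, -5), (-5, 7, 2), (2, 9, -1), (-1, 9, 2), (2, 7, -5), (-5, 3, 4), (4, 5, -4), (-4, 3, 5), … (4 more)
river cycle of g (length 14): (5, 3, -4), (-4, 5, 4), (4, 3, -5), (-5, 7, 2), (2, 9, -1), (-1, 9, 2), (2, 7, -5), (-5, 3, 4), (4, 5, -4), (-4, 3, 5), … (4 more)
cycles coincide ⇒ equivalent

yes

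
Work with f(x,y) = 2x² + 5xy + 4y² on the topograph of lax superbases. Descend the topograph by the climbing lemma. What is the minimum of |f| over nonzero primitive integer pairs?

translate: b→1 (≡5 mod 4), so (2,5,4)→(2,1,1)
flip: (2,1,1)→(1,-1,2)
translate: b→1 (≡-1 mod 2), so (1,-1,2)→(1,1,2)
reduced (well bottom): (1,1,2) with a≤c, −a<b≤a
well minimum = a = 1

1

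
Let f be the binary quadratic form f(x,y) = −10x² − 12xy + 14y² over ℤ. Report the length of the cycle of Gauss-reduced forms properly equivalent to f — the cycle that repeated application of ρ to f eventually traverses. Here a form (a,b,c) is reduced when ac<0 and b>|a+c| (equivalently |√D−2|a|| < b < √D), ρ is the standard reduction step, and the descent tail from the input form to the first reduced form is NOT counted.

D = 704, ⌊√D⌋ = 26
descent: ρ → (14,12,-10)  [lands on river]
river: ρ → (-10,8,16)
river: ρ → (16,24,-2)
river: ρ → (-2,24,16)
river: ρ → (16,8,-10)
river: ρ → (-10,12,14)
river: ρ → (14,16,-8)
river: ρ → (-8,16,14)
ρ-cycle length = 8 (tail of 1 descent step not counted)

8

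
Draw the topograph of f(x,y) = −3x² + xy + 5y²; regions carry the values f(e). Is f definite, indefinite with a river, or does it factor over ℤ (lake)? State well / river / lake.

D = b²−4ac = 1² − 4·(-3)·5 = 61
D > 0 non-square ⇒ indefinite ⇒ periodic river

river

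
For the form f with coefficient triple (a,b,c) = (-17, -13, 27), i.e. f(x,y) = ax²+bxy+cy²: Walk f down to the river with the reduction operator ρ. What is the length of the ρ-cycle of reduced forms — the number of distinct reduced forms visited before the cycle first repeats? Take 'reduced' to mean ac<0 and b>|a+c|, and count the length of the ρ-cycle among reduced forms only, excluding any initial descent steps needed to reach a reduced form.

D = 2005, ⌊√D⌋ = 44
descent: ρ → (27,13,-17)  [lands on river]
river: ρ → (-17,21,23)
river: ρ → (23,25,-15)
river: ρ → (-15,35,13)
river: ρ → (13,43,-3)
river: ρ → (-3,41,27)
ρ-cycle length = 6 (tail of 1 descent step not counted)

6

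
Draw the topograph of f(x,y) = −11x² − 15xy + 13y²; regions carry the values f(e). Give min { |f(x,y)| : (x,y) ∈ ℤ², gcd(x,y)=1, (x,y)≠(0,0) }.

descent: ρ → (13,15,-11)  [lands on river]
river: ρ → (-11,7,17)
river: ρ → (17,27,-1)
river: ρ → (-1,27,17)
river: ρ → (17,7,-11)
river: ρ → (-11,15,13)
river: ρ → (13,11,-13)
river: ρ → (-13,15,11)
river: ρ → (11,7,-17)
river: ρ → (-17,27,1)
river: ρ → (1,27,-17)
river: ρ → (-17,7,11)
river: ρ → (11,15,-13)
river: ρ → (-13,11,13)
closes: descent 1, river 14
min |a| on river = 1

1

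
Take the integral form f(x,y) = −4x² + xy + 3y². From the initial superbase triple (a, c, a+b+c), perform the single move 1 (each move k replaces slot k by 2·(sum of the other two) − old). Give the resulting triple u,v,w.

start (-4,3,0) = (f(1,0),f(0,1),f(1,1))
replace slot 1: 2·(3+0) − (-4) = 10 → (10,3,0)

10,3,0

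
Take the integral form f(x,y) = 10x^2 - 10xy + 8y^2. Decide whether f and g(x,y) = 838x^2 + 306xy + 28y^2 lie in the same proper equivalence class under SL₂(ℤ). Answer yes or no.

D₁ = -220, D₂ = -220
f: translate: b→10 (≡-10 mod 20), so (10,-10,8)→(10,10,8)
f: flip: (10,10,8)→(8,-10,10)
f: translate: b→6 (≡-10 mod 16), so (8,-10,10)→(8,6,8)
f: reduced (well bottom): (8,6,8) with a≤c, −a<b≤a
g: flip: (838,306,28)→(28,-306,838)
g: translate: b→-26 (≡-306 mod 56), so (28,-306,838)→(28,-26,8)
g: flip: (28,-26,8)→(8,26,28)
g: translate: b→-6 (≡26 mod 16), so (8,26,28)→(8,-6,8)
g: flip: (8,-6,8)→(8,6,8)
g: reduced (well bottom): (8,6,8) with a≤c, −a<b≤a
reduced forms (8, 6, 8) vs (8, 6, 8) ⇒ equivalent

yes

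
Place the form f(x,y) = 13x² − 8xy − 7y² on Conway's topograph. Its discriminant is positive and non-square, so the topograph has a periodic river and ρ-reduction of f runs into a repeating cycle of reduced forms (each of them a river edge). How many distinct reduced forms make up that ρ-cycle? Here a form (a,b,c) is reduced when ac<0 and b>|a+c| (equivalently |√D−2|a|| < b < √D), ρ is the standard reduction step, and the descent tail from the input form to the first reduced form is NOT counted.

D = 428, ⌊√D⌋ = 20
descent: ρ → (-7,8,13)  [lands on river]
river: ρ → (13,18,-2)
river: ρ → (-2,18,13)
river: ρ → (13,8,-7)
river: ρ → (-7,20,1)
river: ρ → (1,20,-7)
ρ-cycle length = 6 (tail of 1 descent step not counted)

6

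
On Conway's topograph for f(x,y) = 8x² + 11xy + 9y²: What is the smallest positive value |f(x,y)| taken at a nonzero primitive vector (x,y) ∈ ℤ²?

translate: b→-5 (≡11 mod 16), so (8,11,9)→(8,-5,6)
flip: (8,-5,6)→(6,5,8)
reduced (well bottom): (6,5,8) with a≤c, −a<b≤a
well minimum = a = 6

6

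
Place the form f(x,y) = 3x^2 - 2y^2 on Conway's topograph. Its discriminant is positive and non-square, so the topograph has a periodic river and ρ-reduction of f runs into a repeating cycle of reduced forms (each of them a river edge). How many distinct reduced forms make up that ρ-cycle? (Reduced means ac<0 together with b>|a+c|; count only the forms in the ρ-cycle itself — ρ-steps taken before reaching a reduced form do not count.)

D = 24, ⌊√D⌋ = 4
descent: ρ → (-2,4,1)  [lands on river]
river: ρ → (1,4,-2)
ρ-cycle length = 2 (tail of 1 descent step not counted)

2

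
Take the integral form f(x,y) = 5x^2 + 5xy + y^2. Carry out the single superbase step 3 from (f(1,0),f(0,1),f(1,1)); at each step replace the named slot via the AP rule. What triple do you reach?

start (5,1,11) = (f(1,0),f(0,1),f(1,1))
replace slot 3: 2·(5+1) − 11 = 1 → (5,1,1)

5,1,1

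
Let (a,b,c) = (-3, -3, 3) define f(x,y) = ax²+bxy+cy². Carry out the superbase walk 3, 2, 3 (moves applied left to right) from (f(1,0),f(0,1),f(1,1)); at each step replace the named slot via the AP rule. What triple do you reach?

start (-3,3,-3) = (f(1,0),f(0,1),f(1,1))
replace slot 3: 2·((-3)+3) − (-3) = 3 → (-3,3,3)
replace slot 2: 2·((-3)+3) − 3 = -3 → (-3,-3,3)
replace slot 3: 2·((-3)+(-3)) − 3 = -15 → (-3,-3,-15)

-3,-3,-15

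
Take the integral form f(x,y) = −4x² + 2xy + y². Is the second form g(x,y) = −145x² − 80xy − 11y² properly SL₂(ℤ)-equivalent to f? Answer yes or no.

D₁ = 20, D₂ = 20
river cycle of f (length 2): (1, 4, -1), (-1, 4, 1)
river cycle of g (length 2): (-1, 4, 1), (1, 4, -1)
cycles coincide ⇒ equivalent

yes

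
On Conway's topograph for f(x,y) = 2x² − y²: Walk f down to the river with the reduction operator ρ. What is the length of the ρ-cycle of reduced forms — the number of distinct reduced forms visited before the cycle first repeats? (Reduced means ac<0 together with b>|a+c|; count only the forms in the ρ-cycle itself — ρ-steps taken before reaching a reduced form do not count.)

D = 8, ⌊√D⌋ = 2
descent: ρ → (-1,2,1)  [lands on river]
river: ρ → (1,2,-1)
ρ-cycle length = 2 (tail of 1 descent step not counted)

2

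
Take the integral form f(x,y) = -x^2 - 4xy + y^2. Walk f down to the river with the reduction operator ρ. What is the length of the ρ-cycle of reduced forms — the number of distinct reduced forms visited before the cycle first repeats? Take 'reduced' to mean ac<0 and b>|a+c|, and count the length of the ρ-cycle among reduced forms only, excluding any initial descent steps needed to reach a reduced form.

D = 20, ⌊√D⌋ = 4
descent: ρ → (1,4,-1)  [lands on river]
river: ρ → (-1,4,1)
ρ-cycle length = 2 (tail of 1 descent step not counted)

2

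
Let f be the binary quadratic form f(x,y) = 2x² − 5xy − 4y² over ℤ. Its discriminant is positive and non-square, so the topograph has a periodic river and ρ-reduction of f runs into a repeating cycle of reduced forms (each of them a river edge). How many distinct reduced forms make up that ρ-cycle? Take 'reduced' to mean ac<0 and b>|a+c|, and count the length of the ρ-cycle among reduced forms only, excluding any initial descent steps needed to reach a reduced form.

D = 57, ⌊√D⌋ = 7
descent: ρ → (-4,5,2)  [lands on river]
river: ρ → (2,7,-1)
river: ρ → (-1,7,2)
river: ρ → (2,5,-4)
river: ρ → (-4,3,3)
river: ρ → (3,3,-4)
ρ-cycle length = 6 (tail of 1 descent step not counted)

6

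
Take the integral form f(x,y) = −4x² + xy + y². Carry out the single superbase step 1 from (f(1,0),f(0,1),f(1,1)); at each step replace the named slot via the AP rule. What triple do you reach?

start (-4,1,-2) = (f(1,0),f(0,1),f(1,1))
replace slot 1: 2·(1+(-2)) − (-4) = 2 → (2,1,-2)

2,1,-2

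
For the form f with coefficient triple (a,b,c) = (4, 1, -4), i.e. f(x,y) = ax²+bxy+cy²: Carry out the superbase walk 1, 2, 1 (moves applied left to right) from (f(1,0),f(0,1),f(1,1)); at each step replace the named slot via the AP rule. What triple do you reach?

start (4,-4,1) = (f(1,0),f(0,1),f(1,1))
replace slot 1: 2·((-4)+1) − 4 = -10 → (-10,-4,1)
replace slot 2: 2·((-10)+1) − (-4) = -14 → (-10,-14,1)
replace slot 1: 2·((-14)+1) − (-10) = -16 → (-16,-14,1)

-16,-14,1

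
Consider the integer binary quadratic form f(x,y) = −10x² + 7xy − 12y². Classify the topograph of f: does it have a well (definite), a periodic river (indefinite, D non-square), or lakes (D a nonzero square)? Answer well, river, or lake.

D = b²−4ac = 7² − 4·(-10)·(-12) = -431
D < 0 ⇒ definite ⇒ every region one sign ⇒ single well

well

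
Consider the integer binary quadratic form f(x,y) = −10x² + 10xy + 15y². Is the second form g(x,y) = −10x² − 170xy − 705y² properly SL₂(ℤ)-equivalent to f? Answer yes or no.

D₁ = 700, D₂ = 700
river cycle of f (length 4): (15, 20, -5), (-5, 20, 15), (15, 10, -10), (-10, 10, 15)
river cycle of g (length 4): (-10, 10, 15), (15, 20, -5), (-5, 20, 15), (15, 10, -10)
cycles coincide ⇒ equivalent

yes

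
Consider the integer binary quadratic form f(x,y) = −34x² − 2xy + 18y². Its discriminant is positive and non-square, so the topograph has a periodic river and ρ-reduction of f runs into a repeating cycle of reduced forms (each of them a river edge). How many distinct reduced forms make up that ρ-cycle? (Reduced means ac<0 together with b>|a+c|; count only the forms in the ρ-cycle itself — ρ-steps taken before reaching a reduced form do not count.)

D = 2452, ⌊√D⌋ = 49
descent: ρ → (18,38,-14)  [lands on river]
river: ρ → (-14,46,6)
river: ρ → (6,38,-42)
river: ρ → (-42,46,2)
river: ρ → (2,46,-42)
river: ρ → (-42,38,6)
river: ρ → (6,46,-14)
river: ρ → (-14,38,18)
river: ρ → (18,34,-18)
river: ρ → (-18,38,14)
river: ρ → (14,46,-6)
river: ρ → (-6,38,42)
river: ρ → (42,46,-2)
river: ρ → (-2,46,42)
river: ρ → (42,38,-6)
river: ρ → (-6,46,14)
river: ρ → (14,38,-18)
river: ρ → (-18,34,18)
ρ-cycle length = 18 (tail of 1 descent step not counted)

18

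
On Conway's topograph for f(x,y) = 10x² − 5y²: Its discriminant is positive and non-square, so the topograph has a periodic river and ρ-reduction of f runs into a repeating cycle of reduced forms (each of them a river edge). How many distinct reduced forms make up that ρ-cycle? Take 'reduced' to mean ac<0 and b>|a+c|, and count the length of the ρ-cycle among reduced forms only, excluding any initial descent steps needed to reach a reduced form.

D = 200, ⌊√D⌋ = 14
descent: ρ → (-5,10,5)  [lands on river]
river: ρ → (5,10,-5)
ρ-cycle length = 2 (tail of 1 descent step not counted)

2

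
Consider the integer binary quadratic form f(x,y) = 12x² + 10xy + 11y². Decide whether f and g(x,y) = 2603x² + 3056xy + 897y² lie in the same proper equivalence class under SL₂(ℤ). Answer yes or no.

D₁ = -428, D₂ = -428
f: flip: (12,10,11)→(11,-10,12)
f: reduced (well bottom): (11,-10,12) with a≤c, −a<b≤a
g: translate: b→-2150 (≡3056 mod 5206), so (2603,3056,897)→(2603,-2150,444)
g: flip: (2603,-2150,444)→(444,2150,2603)
g: translate: b→374 (≡2150 mod 888), so (444,2150,2603)→(444,374,79)
g: flip: (444,374,79)→(79,-374,444)
g: translate: b→-58 (≡-374 mod 158), so (79,-374,444)→(79,-58,12)
g: flip: (79,-58,12)→(12,58,79)
g: translate: b→10 (≡58 mod 24), so (12,58,79)→(12,10,11)
g: flip: (12,10,11)→(11,-10,12)
g: reduced (well bottom): (11,-10,12) with a≤c, −a<b≤a
reduced forms (11, -10, 12) vs (11, -10, 12) ⇒ equivalent

yes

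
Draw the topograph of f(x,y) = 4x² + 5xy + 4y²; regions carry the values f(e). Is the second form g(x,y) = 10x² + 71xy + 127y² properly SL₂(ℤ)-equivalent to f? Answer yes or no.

D₁ = -39, D₂ = -39
f: translate: b→-3 (≡5 mod 8), so (4,5,4)→(4,-3,3)
f: flip: (4,-3,3)→(3,3,4)
f: reduced (well bottom): (3,3,4) with a≤c, −a<b≤a
g: translate: b→-9 (≡71 mod 20), so (10,71,127)→(10,-9,3)
g: flip: (10,-9,3)→(3,9,10)
g: translate: b→3 (≡9 mod 6), so (3,9,10)→(3,3,4)
g: reduced (well bottom): (3,3,4) with a≤c, −a<b≤a
reduced forms (3, 3, 4) vs (3, 3, 4) ⇒ equivalent

yes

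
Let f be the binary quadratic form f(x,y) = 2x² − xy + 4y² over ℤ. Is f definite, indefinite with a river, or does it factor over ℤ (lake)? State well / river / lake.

D = b²−4ac = (-1)² − 4·2·4 = -31
D < 0 ⇒ definite ⇒ every region one sign ⇒ single well

well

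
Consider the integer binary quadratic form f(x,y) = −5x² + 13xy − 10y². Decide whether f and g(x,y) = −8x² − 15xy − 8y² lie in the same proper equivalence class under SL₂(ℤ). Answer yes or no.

D₁ = -31, D₂ = -31
f is negative-definite; reduce −f:
−f: translate: b→-3 (≡-13 mod 10), so (5,-13,10)→(5,-3,2)
−f: flip: (5,-3,2)→(2,3,5)
−f: translate: b→-1 (≡3 mod 4), so (2,3,5)→(2,-1,4)
−f: reduced (well bottom): (2,-1,4) with a≤c, −a<b≤a
flip sign back: reduced form of f is (-2,1,-4)
g is negative-definite; reduce −g:
−g: translate: b→-1 (≡15 mod 16), so (8,15,8)→(8,-1,1)
−g: flip: (8,-1,1)→(1,1,8)
−g: reduced (well bottom): (1,1,8) with a≤c, −a<b≤a
flip sign back: reduced form of g is (-1,-1,-8)
reduced forms (-2, 1, -4) vs (-1, -1, -8) ⇒ inequivalent

no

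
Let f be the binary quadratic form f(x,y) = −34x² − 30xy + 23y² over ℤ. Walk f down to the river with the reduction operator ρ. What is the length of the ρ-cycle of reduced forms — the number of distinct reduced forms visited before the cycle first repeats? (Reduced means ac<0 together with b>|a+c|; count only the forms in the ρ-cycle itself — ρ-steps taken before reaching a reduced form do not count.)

D = 4028, ⌊√D⌋ = 63
descent: ρ → (23,30,-34)  [lands on river]
river: ρ → (-34,38,19)
river: ρ → (19,38,-34)
river: ρ → (-34,30,23)
river: ρ → (23,62,-2)
river: ρ → (-2,62,23)
ρ-cycle length = 6 (tail of 1 descent step not counted)

6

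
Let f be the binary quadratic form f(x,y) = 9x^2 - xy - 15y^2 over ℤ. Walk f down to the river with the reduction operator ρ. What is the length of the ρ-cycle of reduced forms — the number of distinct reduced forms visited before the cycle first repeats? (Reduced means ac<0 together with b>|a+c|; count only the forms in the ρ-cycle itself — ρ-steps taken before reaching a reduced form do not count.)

D = 541, ⌊√D⌋ = 23
descent: ρ → (-15,1,9)
descent: ρ → (9,17,-7)  [lands on river]
river: ρ → (-7,11,15)
river: ρ → (15,19,-3)
river: ρ → (-3,23,1)
river: ρ → (1,23,-3)
river: ρ → (-3,19,15)
river: ρ → (15,11,-7)
river: ρ → (-7,17,9)
river: ρ → (9,19,-5)
river: ρ → (-5,21,5)
river: ρ → (5,19,-9)
river: ρ → (-9,17,7)
river: ρ → (7,11,-15)
river: ρ → (-15,19,3)
river: ρ → (3,23,-1)
river: ρ → (-1,23,3)
river: ρ → (3,19,-15)
river: ρ → (-15,11,7)
river: ρ → (7,17,-9)
river: ρ → (-9,19,5)
river: ρ → (5,21,-5)
river: ρ → (-5,19,9)
ρ-cycle length = 22 (tail of 2 descent steps not counted)

22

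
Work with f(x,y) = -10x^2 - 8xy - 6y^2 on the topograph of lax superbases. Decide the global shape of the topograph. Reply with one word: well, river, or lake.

D = b²−4ac = (-8)² − 4·(-10)·(-6) = -176
D < 0 ⇒ definite ⇒ every region one sign ⇒ single well

well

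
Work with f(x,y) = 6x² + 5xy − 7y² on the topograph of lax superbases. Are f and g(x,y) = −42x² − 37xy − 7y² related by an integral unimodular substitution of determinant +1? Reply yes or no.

D₁ = 193, D₂ = 193
river cycle of f (length 30): (-7, 9, 4), (4, 7, -9), (-9, 11, 2), (2, 13, -3), (-3, 11, 6), (6, 13, -1), (-1, 13, 6), (6, 11, -3), (-3, 13, 2), (2, 11, -9), … (20 more)
river cycle of g (length 30): (-7, 9, 4), (4, 7, -9), (-9, 11, 2), (2, 13, -3), (-3, 11, 6), (6, 13, -1), (-1, 13, 6), (6, 11, -3), (-3, 13, 2), (2, 11, -9), … (20 more)
cycles coincide ⇒ equivalent

yes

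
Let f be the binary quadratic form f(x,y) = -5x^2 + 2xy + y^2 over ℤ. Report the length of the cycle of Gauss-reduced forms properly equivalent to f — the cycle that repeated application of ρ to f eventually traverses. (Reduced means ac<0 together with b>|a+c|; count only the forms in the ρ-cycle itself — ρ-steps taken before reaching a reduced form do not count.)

D = 24, ⌊√D⌋ = 4
descent: ρ → (1,4,-2)  [lands on river]
river: ρ → (-2,4,1)
ρ-cycle length = 2 (tail of 1 descent step not counted)

2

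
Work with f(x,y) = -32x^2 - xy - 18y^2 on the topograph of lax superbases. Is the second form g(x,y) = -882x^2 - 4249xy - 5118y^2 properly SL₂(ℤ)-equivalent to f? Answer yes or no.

D₁ = -2303, D₂ = -2303
f is negative-definite; reduce −f:
−f: flip: (32,1,18)→(18,-1,32)
−f: reduced (well bottom): (18,-1,32) with a≤c, −a<b≤a
flip sign back: reduced form of f is (-18,1,-32)
g is negative-definite; reduce −g:
−g: translate: b→721 (≡4249 mod 1764), so (882,4249,5118)→(882,721,148)
−g: flip: (882,721,148)→(148,-721,882)
−g: translate: b→-129 (≡-721 mod 296), so (148,-721,882)→(148,-129,32)
−g: flip: (148,-129,32)→(32,129,148)
−g: translate: b→1 (≡129 mod 64), so (32,129,148)→(32,1,18)
−g: flip: (32,1,18)→(18,-1,32)
−g: reduced (well bottom): (18,-1,32) with a≤c, −a<b≤a
flip sign back: reduced form of g is (-18,1,-32)
reduced forms (-18, 1, -32) vs (-18, 1, -32) ⇒ equivalent

yes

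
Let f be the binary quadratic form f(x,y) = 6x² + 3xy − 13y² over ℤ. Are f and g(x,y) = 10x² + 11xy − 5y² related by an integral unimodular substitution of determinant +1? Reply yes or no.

D₁ = 321, D₂ = 321
river cycle of f (length 6): (6, 15, -4), (-4, 17, 2), (2, 15, -12), (-12, 9, 5), (5, 11, -10), (-10, 9, 6)
river cycle of g (length 6): (-5, 9, 12), (12, 15, -2), (-2, 17, 4), (4, 15, -6), (-6, 9, 10), (10, 11, -5)
cycles differ ⇒ inequivalent

no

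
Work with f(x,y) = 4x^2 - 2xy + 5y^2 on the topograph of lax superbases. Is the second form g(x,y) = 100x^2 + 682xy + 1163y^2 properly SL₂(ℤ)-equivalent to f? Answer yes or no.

D₁ = -76, D₂ = -76
f: reduced (well bottom): (4,-2,5) with a≤c, −a<b≤a
g: translate: b→82 (≡682 mod 200), so (100,682,1163)→(100,82,17)
g: flip: (100,82,17)→(17,-82,100)
g: translate: b→-14 (≡-82 mod 34), so (17,-82,100)→(17,-14,4)
g: flip: (17,-14,4)→(4,14,17)
g: translate: b→-2 (≡14 mod 8), so (4,14,17)→(4,-2,5)
g: reduced (well bottom): (4,-2,5) with a≤c, −a<b≤a
reduced forms (4, -2, 5) vs (4, -2, 5) ⇒ equivalent

yes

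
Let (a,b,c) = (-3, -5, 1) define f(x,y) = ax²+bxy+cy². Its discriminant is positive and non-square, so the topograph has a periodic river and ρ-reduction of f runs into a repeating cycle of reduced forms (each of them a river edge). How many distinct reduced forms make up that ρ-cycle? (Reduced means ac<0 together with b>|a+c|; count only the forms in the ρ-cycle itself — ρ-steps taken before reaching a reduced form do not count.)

D = 37, ⌊√D⌋ = 6
descent: ρ → (1,5,-3)  [lands on river]
river: ρ → (-3,1,3)
river: ρ → (3,5,-1)
river: ρ → (-1,5,3)
river: ρ → (3,1,-3)
river: ρ → (-3,5,1)
ρ-cycle length = 6 (tail of 1 descent step not counted)

6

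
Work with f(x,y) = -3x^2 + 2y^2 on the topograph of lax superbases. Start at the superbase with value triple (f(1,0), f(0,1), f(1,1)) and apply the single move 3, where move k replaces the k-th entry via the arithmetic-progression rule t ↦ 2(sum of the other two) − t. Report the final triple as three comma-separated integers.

start (-3,2,-1) = (f(1,0),f(0,1),f(1,1))
replace slot 3: 2·((-3)+2) − (-1) = -1 → (-3,2,-1)

-3,2,-1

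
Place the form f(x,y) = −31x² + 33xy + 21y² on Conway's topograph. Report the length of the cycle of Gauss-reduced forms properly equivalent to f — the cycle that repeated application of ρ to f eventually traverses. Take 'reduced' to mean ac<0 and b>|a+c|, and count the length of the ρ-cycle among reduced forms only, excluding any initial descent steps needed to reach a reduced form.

D = 3693, ⌊√D⌋ = 60
river: ρ → (21,51,-13)
river: ρ → (-13,53,17)
river: ρ → (17,49,-19)
river: ρ → (-19,27,39)
river: ρ → (39,51,-7)
river: ρ → (-7,47,53)
river: ρ → (53,59,-1)
river: ρ → (-1,59,53)
river: ρ → (53,47,-7)
river: ρ → (-7,51,39)
river: ρ → (39,27,-19)
river: ρ → (-19,49,17)
river: ρ → (17,53,-13)
river: ρ → (-13,51,21)
river: ρ → (21,33,-31)
river: ρ → (-31,29,23)
river: ρ → (23,17,-37)
river: ρ → (-37,57,3)
river: ρ → (3,57,-37)
river: ρ → (-37,17,23)
river: ρ → (23,29,-31)
river: ρ → (-31,33,21)
ρ-cycle length = 22 (tail of 0 descent steps not counted)

22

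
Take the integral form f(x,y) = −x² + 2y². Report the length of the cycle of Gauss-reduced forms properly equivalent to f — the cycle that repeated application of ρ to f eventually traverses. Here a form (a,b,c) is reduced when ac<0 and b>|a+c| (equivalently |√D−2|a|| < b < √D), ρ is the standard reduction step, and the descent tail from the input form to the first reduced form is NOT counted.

D = 8, ⌊√D⌋ = 2
descent: ρ → (2,0,-1)
descent: ρ → (-1,2,1)  [lands on river]
river: ρ → (1,2,-1)
ρ-cycle length = 2 (tail of 2 descent steps not counted)

2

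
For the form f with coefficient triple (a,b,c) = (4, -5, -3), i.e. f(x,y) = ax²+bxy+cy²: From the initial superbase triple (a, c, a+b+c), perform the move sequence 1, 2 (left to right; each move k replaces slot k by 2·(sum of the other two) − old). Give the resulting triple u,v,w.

start (4,-3,-4) = (f(1,0),f(0,1),f(1,1))
replace slot 1: 2·((-3)+(-4)) − 4 = -18 → (-18,-3,-4)
replace slot 2: 2·((-18)+(-4)) − (-3) = -41 → (-18,-41,-4)

-18,-41,-4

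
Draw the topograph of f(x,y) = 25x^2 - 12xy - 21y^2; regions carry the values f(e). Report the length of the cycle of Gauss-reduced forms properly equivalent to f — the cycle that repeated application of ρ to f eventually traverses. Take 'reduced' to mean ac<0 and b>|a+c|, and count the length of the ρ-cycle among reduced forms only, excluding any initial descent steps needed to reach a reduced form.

D = 2244, ⌊√D⌋ = 47
descent: ρ → (-21,12,25)  [lands on river]
river: ρ → (25,38,-8)
river: ρ → (-8,42,15)
river: ρ → (15,18,-32)
river: ρ → (-32,46,1)
river: ρ → (1,46,-32)
river: ρ → (-32,18,15)
river: ρ → (15,42,-8)
river: ρ → (-8,38,25)
river: ρ → (25,12,-21)
river: ρ → (-21,30,16)
river: ρ → (16,34,-17)
river: ρ → (-17,34,16)
river: ρ → (16,30,-21)
ρ-cycle length = 14 (tail of 1 descent step not counted)

14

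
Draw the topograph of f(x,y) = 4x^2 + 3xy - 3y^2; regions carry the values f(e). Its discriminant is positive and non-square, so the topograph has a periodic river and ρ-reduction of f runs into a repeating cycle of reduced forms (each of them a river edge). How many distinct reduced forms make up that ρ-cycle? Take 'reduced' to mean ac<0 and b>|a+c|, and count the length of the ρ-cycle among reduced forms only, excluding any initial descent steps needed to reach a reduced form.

D = 57, ⌊√D⌋ = 7
river: ρ → (-3,3,4)
river: ρ → (4,5,-2)
river: ρ → (-2,7,1)
river: ρ → (1,7,-2)
river: ρ → (-2,5,4)
river: ρ → (4,3,-3)
ρ-cycle length = 6 (tail of 0 descent steps not counted)

6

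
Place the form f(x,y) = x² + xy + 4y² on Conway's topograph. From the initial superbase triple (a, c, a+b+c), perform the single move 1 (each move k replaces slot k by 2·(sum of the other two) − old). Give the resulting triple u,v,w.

start (1,4,6) = (f(1,0),f(0,1),f(1,1))
replace slot 1: 2·(4+6) − 1 = 19 → (19,4,6)

19,4,6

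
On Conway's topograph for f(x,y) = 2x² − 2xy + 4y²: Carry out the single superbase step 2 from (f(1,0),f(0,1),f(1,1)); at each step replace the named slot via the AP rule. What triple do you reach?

start (2,4,4) = (f(1,0),f(0,1),f(1,1))
replace slot 2: 2·(2+4) − 4 = 8 → (2,8,4)

2,8,4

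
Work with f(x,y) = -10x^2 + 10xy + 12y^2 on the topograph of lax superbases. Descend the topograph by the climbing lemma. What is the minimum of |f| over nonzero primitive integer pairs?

river: ρ → (12,14,-8)
river: ρ → (-8,18,8)
river: ρ → (8,14,-12)
river: ρ → (-12,10,10)
river: ρ → (10,10,-12)
river: ρ → (-12,14,8)
river: ρ → (8,18,-8)
river: ρ → (-8,14,12)
river: ρ → (12,10,-10)
river: ρ → (-10,10,12)
closes: descent 0, river 10
min |a| on river = 8

8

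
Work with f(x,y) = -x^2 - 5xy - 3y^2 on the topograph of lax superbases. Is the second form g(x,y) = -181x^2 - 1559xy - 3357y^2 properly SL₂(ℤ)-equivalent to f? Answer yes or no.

D₁ = 13, D₂ = 13
river cycle of f (length 2): (1, 3, -1), (-1, 3, 1)
river cycle of g (length 2): (-1, 3, 1), (1, 3, -1)
cycles coincide ⇒ equivalent

yes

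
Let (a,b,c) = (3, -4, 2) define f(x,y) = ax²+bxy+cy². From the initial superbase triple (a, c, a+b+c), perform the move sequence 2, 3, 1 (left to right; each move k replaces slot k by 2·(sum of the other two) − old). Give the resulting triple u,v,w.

start (3,2,1) = (f(1,0),f(0,1),f(1,1))
replace slot 2: 2·(3+1) − 2 = 6 → (3,6,1)
replace slot 3: 2·(3+6) − 1 = 17 → (3,6,17)
replace slot 1: 2·(6+17) − 3 = 43 → (43,6,17)

43,6,17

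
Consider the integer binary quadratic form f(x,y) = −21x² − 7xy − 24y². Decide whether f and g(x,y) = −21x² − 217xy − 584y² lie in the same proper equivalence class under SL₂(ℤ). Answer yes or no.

D₁ = -1967, D₂ = -1967
f is negative-definite; reduce −f:
−f: reduced (well bottom): (21,7,24) with a≤c, −a<b≤a
flip sign back: reduced form of f is (-21,-7,-24)
g is negative-definite; reduce −g:
−g: translate: b→7 (≡217 mod 42), so (21,217,584)→(21,7,24)
−g: reduced (well bottom): (21,7,24) with a≤c, −a<b≤a
flip sign back: reduced form of g is (-21,-7,-24)
reduced forms (-21, -7, -24) vs (-21, -7, -24) ⇒ equivalent

yes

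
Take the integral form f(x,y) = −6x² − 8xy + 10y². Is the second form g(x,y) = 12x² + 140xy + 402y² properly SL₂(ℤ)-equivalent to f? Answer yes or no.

D₁ = 304, D₂ = 304
river cycle of f (length 6): (10, 8, -6), (-6, 16, 2), (2, 16, -6), (-6, 8, 10), (10, 12, -4), (-4, 12, 10)
river cycle of g (length 6): (-6, 16, 2), (2, 16, -6), (-6, 8, 10), (10, 12, -4), (-4, 12, 10), (10, 8, -6)
cycles coincide ⇒ equivalent

yes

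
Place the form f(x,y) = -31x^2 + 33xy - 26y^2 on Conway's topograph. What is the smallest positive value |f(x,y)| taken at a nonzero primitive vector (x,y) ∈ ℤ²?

translate: b→29 (≡-33 mod 62), so (31,-33,26)→(31,29,24)
flip: (31,29,24)→(24,-29,31)
translate: b→19 (≡-29 mod 48), so (24,-29,31)→(24,19,26)
reduced (well bottom): (24,19,26) with a≤c, −a<b≤a
well minimum |f| = |-24| = 24 (negative-definite)

24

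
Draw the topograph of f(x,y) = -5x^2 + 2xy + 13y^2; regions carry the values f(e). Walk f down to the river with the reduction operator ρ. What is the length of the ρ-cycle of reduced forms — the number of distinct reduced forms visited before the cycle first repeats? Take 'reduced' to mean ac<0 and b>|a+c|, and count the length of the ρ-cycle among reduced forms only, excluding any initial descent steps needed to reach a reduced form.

D = 264, ⌊√D⌋ = 16
descent: ρ → (13,-2,-5)
descent: ρ → (-5,12,6)  [lands on river]
river: ρ → (6,12,-5)
river: ρ → (-5,8,10)
river: ρ → (10,12,-3)
river: ρ → (-3,12,10)
river: ρ → (10,8,-5)
ρ-cycle length = 6 (tail of 2 descent steps not counted)

6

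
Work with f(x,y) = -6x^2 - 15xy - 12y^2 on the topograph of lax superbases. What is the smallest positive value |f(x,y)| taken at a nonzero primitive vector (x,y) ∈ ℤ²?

translate: b→3 (≡15 mod 12), so (6,15,12)→(6,3,3)
flip: (6,3,3)→(3,-3,6)
translate: b→3 (≡-3 mod 6), so (3,-3,6)→(3,3,6)
reduced (well bottom): (3,3,6) with a≤c, −a<b≤a
well minimum |f| = |-3| = 3 (negative-definite)

3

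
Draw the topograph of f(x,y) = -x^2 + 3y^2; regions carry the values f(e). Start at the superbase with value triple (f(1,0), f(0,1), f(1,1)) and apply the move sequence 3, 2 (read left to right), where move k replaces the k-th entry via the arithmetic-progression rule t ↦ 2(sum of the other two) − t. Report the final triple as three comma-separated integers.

start (-1,3,2) = (f(1,0),f(0,1),f(1,1))
replace slot 3: 2·((-1)+3) − 2 = 2 → (-1,3,2)
replace slot 2: 2·((-1)+2) − 3 = -1 → (-1,-1,2)

-1,-1,2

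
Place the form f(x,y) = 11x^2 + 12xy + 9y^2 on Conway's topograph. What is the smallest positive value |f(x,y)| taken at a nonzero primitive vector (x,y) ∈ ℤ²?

translate: b→-10 (≡12 mod 22), so (11,12,9)→(11,-10,8)
flip: (11,-10,8)→(8,10,11)
translate: b→-6 (≡10 mod 16), so (8,10,11)→(8,-6,9)
reduced (well bottom): (8,-6,9) with a≤c, −a<b≤a
well minimum = a = 8

8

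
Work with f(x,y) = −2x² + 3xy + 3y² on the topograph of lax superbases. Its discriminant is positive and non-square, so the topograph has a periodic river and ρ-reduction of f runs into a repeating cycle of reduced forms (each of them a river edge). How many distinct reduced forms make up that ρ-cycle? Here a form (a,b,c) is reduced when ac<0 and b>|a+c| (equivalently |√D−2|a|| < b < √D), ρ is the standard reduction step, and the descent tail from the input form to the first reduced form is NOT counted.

D = 33, ⌊√D⌋ = 5
river: ρ → (3,3,-2)
river: ρ → (-2,5,1)
river: ρ → (1,5,-2)
river: ρ → (-2,3,3)
ρ-cycle length = 4 (tail of 0 descent steps not counted)

4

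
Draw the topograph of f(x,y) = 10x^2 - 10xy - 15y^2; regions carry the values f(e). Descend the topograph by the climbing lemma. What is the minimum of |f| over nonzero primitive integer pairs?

descent: ρ → (-15,10,10)  [lands on river]
river: ρ → (10,10,-15)
river: ρ → (-15,20,5)
river: ρ → (5,20,-15)
closes: descent 1, river 4
min |a| on river = 5

5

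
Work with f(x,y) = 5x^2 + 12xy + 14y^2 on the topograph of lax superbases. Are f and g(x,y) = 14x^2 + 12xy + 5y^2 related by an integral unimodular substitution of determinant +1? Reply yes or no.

D₁ = -136, D₂ = -136
f: translate: b→2 (≡12 mod 10), so (5,12,14)→(5,2,7)
f: reduced (well bottom): (5,2,7) with a≤c, −a<b≤a
g: flip: (14,12,5)→(5,-12,14)
g: translate: b→-2 (≡-12 mod 10), so (5,-12,14)→(5,-2,7)
g: reduced (well bottom): (5,-2,7) with a≤c, −a<b≤a
reduced forms (5, 2, 7) vs (5, -2, 7) ⇒ inequivalent

no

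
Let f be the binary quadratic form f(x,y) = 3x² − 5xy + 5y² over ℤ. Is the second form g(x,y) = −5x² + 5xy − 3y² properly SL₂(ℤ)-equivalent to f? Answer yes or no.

D₁ = -35, D₂ = -35
f: translate: b→1 (≡-5 mod 6), so (3,-5,5)→(3,1,3)
f: reduced (well bottom): (3,1,3) with a≤c, −a<b≤a
g is negative-definite; reduce −g:
−g: translate: b→5 (≡-5 mod 10), so (5,-5,3)→(5,5,3)
−g: flip: (5,5,3)→(3,-5,5)
−g: translate: b→1 (≡-5 mod 6), so (3,-5,5)→(3,1,3)
−g: reduced (well bottom): (3,1,3) with a≤c, −a<b≤a
flip sign back: reduced form of g is (-3,-1,-3)
reduced forms (3, 1, 3) vs (-3, -1, -3) ⇒ inequivalent

no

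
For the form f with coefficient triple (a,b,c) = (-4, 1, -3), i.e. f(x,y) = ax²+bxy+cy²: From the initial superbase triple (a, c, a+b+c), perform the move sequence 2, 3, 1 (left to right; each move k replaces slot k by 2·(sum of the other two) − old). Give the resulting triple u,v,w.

start (-4,-3,-6) = (f(1,0),f(0,1),f(1,1))
replace slot 2: 2·((-4)+(-6)) − (-3) = -17 → (-4,-17,-6)
replace slot 3: 2·((-4)+(-17)) − (-6) = -36 → (-4,-17,-36)
replace slot 1: 2·((-17)+(-36)) − (-4) = -102 → (-102,-17,-36)

-102,-17,-36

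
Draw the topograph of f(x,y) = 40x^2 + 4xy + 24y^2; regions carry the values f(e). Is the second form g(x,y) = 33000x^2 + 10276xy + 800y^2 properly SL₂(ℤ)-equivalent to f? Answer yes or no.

D₁ = -3824, D₂ = -3824
f: flip: (40,4,24)→(24,-4,40)
f: reduced (well bottom): (24,-4,40) with a≤c, −a<b≤a
g: flip: (33000,10276,800)→(800,-10276,33000)
g: translate: b→-676 (≡-10276 mod 1600), so (800,-10276,33000)→(800,-676,144)
g: flip: (800,-676,144)→(144,676,800)
g: translate: b→100 (≡676 mod 288), so (144,676,800)→(144,100,24)
g: flip: (144,100,24)→(24,-100,144)
g: translate: b→-4 (≡-100 mod 48), so (24,-100,144)→(24,-4,40)
g: reduced (well bottom): (24,-4,40) with a≤c, −a<b≤a
reduced forms (24, -4, 40) vs (24, -4, 40) ⇒ equivalent

yes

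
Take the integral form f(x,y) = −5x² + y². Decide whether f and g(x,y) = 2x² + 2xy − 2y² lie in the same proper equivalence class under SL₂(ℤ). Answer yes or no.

D₁ = 20, D₂ = 20
river cycle of f (length 2): (1, 4, -1), (-1, 4, 1)
river cycle of g (length 2): (-2, 2, 2), (2, 2, -2)
cycles differ ⇒ inequivalent

no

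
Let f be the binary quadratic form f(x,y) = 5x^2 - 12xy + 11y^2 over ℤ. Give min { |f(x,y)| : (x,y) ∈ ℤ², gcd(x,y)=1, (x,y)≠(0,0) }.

translate: b→-2 (≡-12 mod 10), so (5,-12,11)→(5,-2,4)
flip: (5,-2,4)→(4,2,5)
reduced (well bottom): (4,2,5) with a≤c, −a<b≤a
well minimum = a = 4

4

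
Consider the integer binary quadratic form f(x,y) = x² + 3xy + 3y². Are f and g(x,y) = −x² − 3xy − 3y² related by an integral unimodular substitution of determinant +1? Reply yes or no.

D₁ = -3, D₂ = -3
f: translate: b→1 (≡3 mod 2), so (1,3,3)→(1,1,1)
f: reduced (well bottom): (1,1,1) with a≤c, −a<b≤a
g is negative-definite; reduce −g:
−g: translate: b→1 (≡3 mod 2), so (1,3,3)→(1,1,1)
−g: reduced (well bottom): (1,1,1) with a≤c, −a<b≤a
flip sign back: reduced form of g is (-1,-1,-1)
reduced forms (1, 1, 1) vs (-1, -1, -1) ⇒ inequivalent

no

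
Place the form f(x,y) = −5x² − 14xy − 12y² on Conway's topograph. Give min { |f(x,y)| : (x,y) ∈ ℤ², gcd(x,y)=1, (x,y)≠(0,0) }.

translate: b→4 (≡14 mod 10), so (5,14,12)→(5,4,3)
flip: (5,4,3)→(3,-4,5)
translate: b→2 (≡-4 mod 6), so (3,-4,5)→(3,2,4)
reduced (well bottom): (3,2,4) with a≤c, −a<b≤a
well minimum |f| = |-3| = 3 (negative-definite)

3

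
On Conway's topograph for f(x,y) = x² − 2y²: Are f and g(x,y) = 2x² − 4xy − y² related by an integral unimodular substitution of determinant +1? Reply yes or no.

D₁ = 8, D₂ = 24
discriminants differ ⇒ not SL₂(ℤ)-equivalent

no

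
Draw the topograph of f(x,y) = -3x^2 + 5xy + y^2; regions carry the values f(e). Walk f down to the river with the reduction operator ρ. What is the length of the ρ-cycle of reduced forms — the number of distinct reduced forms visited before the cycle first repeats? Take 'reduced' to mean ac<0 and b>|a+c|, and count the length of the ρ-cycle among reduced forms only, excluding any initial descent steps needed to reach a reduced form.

D = 37, ⌊√D⌋ = 6
river: ρ → (1,5,-3)
river: ρ → (-3,1,3)
river: ρ → (3,5,-1)
river: ρ → (-1,5,3)
river: ρ → (3,1,-3)
river: ρ → (-3,5,1)
ρ-cycle length = 6 (tail of 0 descent steps not counted)

6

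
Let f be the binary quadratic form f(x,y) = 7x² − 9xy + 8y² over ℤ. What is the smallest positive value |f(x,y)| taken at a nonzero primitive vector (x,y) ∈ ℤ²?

translate: b→5 (≡-9 mod 14), so (7,-9,8)→(7,5,6)
flip: (7,5,6)→(6,-5,7)
reduced (well bottom): (6,-5,7) with a≤c, −a<b≤a
well minimum = a = 6

6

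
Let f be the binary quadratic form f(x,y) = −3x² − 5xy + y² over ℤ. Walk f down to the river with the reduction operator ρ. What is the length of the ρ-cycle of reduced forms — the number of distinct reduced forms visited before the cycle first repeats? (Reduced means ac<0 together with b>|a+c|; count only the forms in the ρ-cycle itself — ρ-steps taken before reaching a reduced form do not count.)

D = 37, ⌊√D⌋ = 6
descent: ρ → (1,5,-3)  [lands on river]
river: ρ → (-3,1,3)
river: ρ → (3,5,-1)
river: ρ → (-1,5,3)
river: ρ → (3,1,-3)
river: ρ → (-3,5,1)
ρ-cycle length = 6 (tail of 1 descent step not counted)

6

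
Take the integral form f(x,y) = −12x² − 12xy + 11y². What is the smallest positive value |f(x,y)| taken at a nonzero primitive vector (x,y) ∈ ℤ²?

descent: ρ → (11,12,-12)  [lands on river]
river: ρ → (-12,12,11)
river: ρ → (11,10,-13)
river: ρ → (-13,16,8)
river: ρ → (8,16,-13)
river: ρ → (-13,10,11)
closes: descent 1, river 6
min |a| on river = 8

8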